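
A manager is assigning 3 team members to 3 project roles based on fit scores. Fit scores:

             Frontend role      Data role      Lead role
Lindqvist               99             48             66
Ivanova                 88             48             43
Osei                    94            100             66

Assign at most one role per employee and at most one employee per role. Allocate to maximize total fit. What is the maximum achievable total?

Optimal: Lindqvist→Lead role (66 pts), Ivanova→Frontend role (88 pts), Osei→Data role (100 pts) — total 66+88+100 = 254 pts.
Row-greedy (each employee in turn takes its best remaining role) gives 213 pts, worse by 41.
Swapping Ivanova↔Osei (Ivanova→Data role 48 pts, Osei→Frontend role 94 pts) loses 46.

Maximum total: 254 pts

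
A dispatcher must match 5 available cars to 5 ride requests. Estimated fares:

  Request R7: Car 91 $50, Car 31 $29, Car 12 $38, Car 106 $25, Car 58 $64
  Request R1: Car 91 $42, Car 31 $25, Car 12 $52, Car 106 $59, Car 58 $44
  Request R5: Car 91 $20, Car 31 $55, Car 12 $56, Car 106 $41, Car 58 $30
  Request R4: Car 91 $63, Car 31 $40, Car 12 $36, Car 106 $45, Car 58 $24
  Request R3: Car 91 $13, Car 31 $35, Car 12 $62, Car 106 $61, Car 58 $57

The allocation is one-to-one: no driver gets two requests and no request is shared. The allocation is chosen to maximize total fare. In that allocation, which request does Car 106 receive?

Treat this as an assignment problem: match each driver to one request.
Optimal: Car 91→Request R4 ($63), Car 31→Request R5 ($55), Car 12→Request R3 ($62), Car 106→Request R1 ($59), Car 58→Request R7 ($64) — total 63+55+62+59+64 = $303.
Column-greedy (each request in turn goes to its best remaining driver) gives $277, worse by 26.
Next-best assignment: Car 91→Request R4, Car 31→Request R5, Car 12→Request R1, Car 106→Request R3, Car 58→Request R7 = $295.
Checked against all permutations: $303 is optimal.
Car 106's own top request is Request R3 ($61), but forcing Car 106→Request R3 and reassigning the rest optimally gives only $295 — worse by 8.

Car 106 receives Request R1.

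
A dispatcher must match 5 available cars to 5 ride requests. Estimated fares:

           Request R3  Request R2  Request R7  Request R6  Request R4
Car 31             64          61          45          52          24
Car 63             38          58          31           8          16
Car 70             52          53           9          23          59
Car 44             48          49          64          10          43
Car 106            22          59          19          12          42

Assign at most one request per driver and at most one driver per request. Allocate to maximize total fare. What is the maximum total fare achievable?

Optimal: Car 31→Request R6 ($52), Car 63→Request R3 ($38), Car 70→Request R4 ($59), Car 44→Request R7 ($64), Car 106→Request R2 ($59) — total 52+38+59+64+59 = $272.
Column-greedy (each request in turn goes to its best remaining driver) gives $226, worse by 46.
Swapping Car 44↔Car 63 (Car 44→Request R3 $48, Car 63→Request R7 $31) loses 23.
Every other assignment is strictly worse.

Max total: $272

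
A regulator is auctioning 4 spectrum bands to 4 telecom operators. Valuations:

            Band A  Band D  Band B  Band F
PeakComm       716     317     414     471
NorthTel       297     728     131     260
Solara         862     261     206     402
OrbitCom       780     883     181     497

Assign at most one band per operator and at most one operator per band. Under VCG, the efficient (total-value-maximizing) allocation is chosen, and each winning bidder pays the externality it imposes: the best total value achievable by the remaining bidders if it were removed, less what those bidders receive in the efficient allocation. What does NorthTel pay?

Efficient allocation: PeakComm→Band B ($414M), NorthTel→Band D ($728M), Solara→Band A ($862M), OrbitCom→Band F ($497M); total welfare W = $2501M.
NorthTel receives Band D at value $728M, so the others get W − 728 = $1773M.
Without NorthTel: best allocation of the remaining 3 bidders over all 4 bands is PeakComm→Band F ($471M), Solara→Band A ($862M), OrbitCom→Band D ($883M), total $2216M.
VCG payment = (others' best without NorthTel) − (others' welfare with NorthTel) = 2216 − 1773 = $443M.

NorthTel pays $443M.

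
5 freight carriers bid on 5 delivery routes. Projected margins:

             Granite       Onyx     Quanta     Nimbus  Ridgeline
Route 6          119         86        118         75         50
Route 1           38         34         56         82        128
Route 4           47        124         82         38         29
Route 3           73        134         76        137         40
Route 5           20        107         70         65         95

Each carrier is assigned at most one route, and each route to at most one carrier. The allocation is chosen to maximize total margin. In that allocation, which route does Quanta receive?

Treat this as an assignment problem: match each carrier to one route.
Optimal: Granite→Route 6 ($119k), Onyx→Route 4 ($124k), Quanta→Route 5 ($70k), Nimbus→Route 3 ($137k), Ridgeline→Route 1 ($128k) — total 119+124+70+137+128 = $578k.
Row-greedy (each carrier in turn takes its best remaining route) gives $512k, worse by 66.
Next-best assignment: Granite→Route 6, Onyx→Route 5, Quanta→Route 4, Nimbus→Route 3, Ridgeline→Route 1 = $573k.
Swapping Nimbus↔Granite (Nimbus→Route 6 $75k, Granite→Route 3 $73k) loses 108.
Every other assignment is strictly worse.
Quanta's own top route is Route 6 ($118k), but forcing Quanta→Route 6 and reassigning the rest optimally gives only $537k — worse by 41.

Quanta receives Route 5.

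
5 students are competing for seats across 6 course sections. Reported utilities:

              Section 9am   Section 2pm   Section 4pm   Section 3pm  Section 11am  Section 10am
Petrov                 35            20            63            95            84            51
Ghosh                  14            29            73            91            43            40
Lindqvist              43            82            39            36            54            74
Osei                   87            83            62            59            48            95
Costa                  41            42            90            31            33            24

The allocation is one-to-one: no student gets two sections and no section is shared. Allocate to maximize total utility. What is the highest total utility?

Max total: 442 points

This is a one-to-one assignment (maximum-weight bipartite matching).
Optimal: Petrov→Section 11am (84 points), Ghosh→Section 3pm (91 points), Lindqvist→Section 2pm (82 points), Osei→Section 10am (95 points), Costa→Section 4pm (90 points) — total 84+91+82+95+90 = 442 points.
Column-greedy (each section in turn goes to its best remaining student) gives 397 points, worse by 45.
Next-best assignment: Petrov→Section 11am, Ghosh→Section 3pm, Lindqvist→Section 2pm, Osei→Section 9am, Costa→Section 4pm = 434 points.
Swapping Osei↔Costa (Osei→Section 4pm 62 points, Costa→Section 10am 24 points) loses 99.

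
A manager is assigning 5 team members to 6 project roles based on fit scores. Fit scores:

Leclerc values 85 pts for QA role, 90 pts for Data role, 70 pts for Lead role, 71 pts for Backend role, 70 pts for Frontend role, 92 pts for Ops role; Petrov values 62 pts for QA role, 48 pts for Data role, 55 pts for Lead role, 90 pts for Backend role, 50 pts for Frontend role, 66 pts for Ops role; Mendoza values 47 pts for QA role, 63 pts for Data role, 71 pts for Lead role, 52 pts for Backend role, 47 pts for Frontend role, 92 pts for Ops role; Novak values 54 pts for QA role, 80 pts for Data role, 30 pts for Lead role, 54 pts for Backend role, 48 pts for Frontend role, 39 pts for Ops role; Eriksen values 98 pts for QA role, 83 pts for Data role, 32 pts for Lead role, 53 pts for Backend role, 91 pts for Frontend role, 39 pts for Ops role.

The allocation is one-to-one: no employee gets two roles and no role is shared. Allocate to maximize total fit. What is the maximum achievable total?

Optimal: Leclerc→QA role (85 pts), Petrov→Backend role (90 pts), Mendoza→Ops role (92 pts), Novak→Data role (80 pts), Eriksen→Frontend role (91 pts) — total 85+90+92+80+91 = 438 pts.
Row-greedy (each employee in turn takes its best remaining role) gives 431 pts, worse by 7.

Maximum total: 438 pts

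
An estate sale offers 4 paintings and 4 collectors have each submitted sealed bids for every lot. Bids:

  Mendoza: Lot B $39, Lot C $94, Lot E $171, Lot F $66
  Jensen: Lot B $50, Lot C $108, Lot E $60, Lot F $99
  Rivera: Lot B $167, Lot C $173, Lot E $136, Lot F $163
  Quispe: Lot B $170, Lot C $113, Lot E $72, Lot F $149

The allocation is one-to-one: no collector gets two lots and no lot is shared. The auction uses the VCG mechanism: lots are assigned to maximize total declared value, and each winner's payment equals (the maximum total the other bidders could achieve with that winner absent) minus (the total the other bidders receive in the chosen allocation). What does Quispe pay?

Quispe pays $3.

Efficient allocation: Mendoza→Lot E ($171), Jensen→Lot F ($99), Rivera→Lot C ($173), Quispe→Lot B ($170); total welfare W = $613.
Quispe receives Lot B at value $170, so the others get W − 170 = $443.
Without Quispe: best allocation of the remaining 3 bidders over all 4 lots is Mendoza→Lot E ($171), Jensen→Lot C ($108), Rivera→Lot B ($167), total $446.
VCG payment = (others' best without Quispe) − (others' welfare with Quispe) = 446 − 443 = $3.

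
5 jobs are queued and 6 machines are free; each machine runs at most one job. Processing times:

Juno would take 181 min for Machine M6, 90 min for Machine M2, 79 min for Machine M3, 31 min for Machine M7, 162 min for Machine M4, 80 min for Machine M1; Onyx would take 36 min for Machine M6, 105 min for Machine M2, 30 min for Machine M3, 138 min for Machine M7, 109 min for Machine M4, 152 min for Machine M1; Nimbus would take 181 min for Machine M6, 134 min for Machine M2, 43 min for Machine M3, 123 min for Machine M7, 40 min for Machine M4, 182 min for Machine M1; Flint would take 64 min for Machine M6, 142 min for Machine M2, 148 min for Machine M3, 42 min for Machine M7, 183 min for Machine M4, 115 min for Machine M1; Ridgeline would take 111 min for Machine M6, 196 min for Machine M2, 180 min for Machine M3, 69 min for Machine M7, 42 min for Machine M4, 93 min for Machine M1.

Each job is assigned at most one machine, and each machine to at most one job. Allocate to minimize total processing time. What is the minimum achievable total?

Min total: 243 min

Optimal: Juno→Machine M1 (80 min), Onyx→Machine M6 (36 min), Nimbus→Machine M3 (43 min), Flint→Machine M7 (42 min), Ridgeline→Machine M4 (42 min) — total 80+36+43+42+42 = 243 min.
Row-greedy (each job in turn takes its cheapest remaining machine) gives 258 min, worse by 15.
Checked against all permutations: 243 min is optimal.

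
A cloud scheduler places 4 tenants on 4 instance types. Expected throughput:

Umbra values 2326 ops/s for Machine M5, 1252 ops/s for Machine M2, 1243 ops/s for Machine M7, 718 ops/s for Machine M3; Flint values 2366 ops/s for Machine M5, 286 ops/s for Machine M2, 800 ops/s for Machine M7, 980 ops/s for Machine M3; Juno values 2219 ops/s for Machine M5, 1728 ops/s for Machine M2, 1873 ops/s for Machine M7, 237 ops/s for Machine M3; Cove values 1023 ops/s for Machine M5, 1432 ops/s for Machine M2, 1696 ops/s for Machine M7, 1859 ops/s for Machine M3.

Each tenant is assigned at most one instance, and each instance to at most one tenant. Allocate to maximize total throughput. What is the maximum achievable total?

Optimal: Umbra→Machine M2 (1252 ops/s), Flint→Machine M5 (2366 ops/s), Juno→Machine M7 (1873 ops/s), Cove→Machine M3 (1859 ops/s) — total 1252+2366+1873+1859 = 7350 ops/s.
Row-greedy (each tenant in turn takes its best remaining instance) gives 6611 ops/s, worse by 739.
Swapping Juno↔Flint (Juno→Machine M5 2219 ops/s, Flint→Machine M7 800 ops/s) loses 1220.

Maximum total: 7350 ops/s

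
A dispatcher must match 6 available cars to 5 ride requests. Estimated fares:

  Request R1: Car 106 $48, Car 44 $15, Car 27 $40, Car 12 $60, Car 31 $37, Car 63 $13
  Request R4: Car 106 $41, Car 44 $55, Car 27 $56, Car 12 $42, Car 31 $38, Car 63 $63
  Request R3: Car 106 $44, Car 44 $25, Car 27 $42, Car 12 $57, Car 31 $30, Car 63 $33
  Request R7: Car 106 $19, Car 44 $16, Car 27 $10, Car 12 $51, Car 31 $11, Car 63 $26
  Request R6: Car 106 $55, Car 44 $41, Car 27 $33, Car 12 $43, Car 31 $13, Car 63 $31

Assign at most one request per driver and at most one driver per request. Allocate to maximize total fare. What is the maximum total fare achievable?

Maximum total: $248

This is the linear assignment problem.
Optimal: Car 31→Request R1 ($37), Car 63→Request R4 ($63), Car 27→Request R3 ($42), Car 12→Request R7 ($51), Car 106→Request R6 ($55) — total 37+63+42+51+55 = $248.
Column-greedy (each request in turn goes to its best remaining driver) gives $216, worse by 32.
Next-best assignment: Car 106→Request R1, Car 63→Request R4, Car 27→Request R3, Car 12→Request R7, Car 44→Request R6 = $245.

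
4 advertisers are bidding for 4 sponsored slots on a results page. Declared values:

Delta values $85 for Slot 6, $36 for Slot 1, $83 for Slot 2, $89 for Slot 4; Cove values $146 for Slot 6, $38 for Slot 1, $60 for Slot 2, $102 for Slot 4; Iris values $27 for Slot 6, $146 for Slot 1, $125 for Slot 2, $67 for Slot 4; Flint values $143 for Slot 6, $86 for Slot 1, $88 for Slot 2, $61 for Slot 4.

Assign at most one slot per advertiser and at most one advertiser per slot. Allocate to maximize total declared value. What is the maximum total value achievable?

Optimal: Delta→Slot 2 ($83), Cove→Slot 4 ($102), Iris→Slot 1 ($146), Flint→Slot 6 ($143) — total 83+102+146+143 = $474.
Column-greedy (each slot in turn goes to its best remaining advertiser) gives $469, worse by 5.
Every other assignment is strictly worse.

Max total: $474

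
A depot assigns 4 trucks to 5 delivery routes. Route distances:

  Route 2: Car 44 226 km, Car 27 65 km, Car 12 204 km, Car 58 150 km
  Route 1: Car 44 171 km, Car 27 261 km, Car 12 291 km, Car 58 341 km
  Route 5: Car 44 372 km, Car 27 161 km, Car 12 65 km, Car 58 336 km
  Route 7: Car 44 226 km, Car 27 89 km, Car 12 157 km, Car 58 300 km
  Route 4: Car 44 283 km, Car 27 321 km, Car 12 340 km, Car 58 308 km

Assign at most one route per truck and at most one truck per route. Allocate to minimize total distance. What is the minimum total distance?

Min total: 475 km

Optimal: Car 44→Route 1 (171 km), Car 27→Route 7 (89 km), Car 12→Route 5 (65 km), Car 58→Route 2 (150 km) — total 171+89+65+150 = 475 km.
Next-best assignment: Car 44→Route 4, Car 27→Route 7, Car 12→Route 5, Car 58→Route 2 = 587 km.
Every other assignment is strictly worse.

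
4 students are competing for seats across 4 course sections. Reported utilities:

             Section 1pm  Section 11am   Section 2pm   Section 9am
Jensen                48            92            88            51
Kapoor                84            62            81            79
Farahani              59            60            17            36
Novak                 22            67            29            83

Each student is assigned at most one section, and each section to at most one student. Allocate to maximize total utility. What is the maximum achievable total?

Optimal: Jensen→Section 11am (92 points), Kapoor→Section 2pm (81 points), Farahani→Section 1pm (59 points), Novak→Section 9am (83 points) — total 92+81+59+83 = 315 points.
Column-greedy (each section in turn goes to its best remaining student) gives 241 points, worse by 74.
Checked against all permutations: 315 points is optimal.

Max total: 315 points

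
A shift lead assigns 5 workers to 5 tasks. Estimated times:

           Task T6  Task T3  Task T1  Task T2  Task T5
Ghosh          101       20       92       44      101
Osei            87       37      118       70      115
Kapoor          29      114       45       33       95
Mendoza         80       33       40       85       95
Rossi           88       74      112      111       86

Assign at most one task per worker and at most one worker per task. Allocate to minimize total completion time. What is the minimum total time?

Optimal: Ghosh→Task T2 (44 min), Osei→Task T3 (37 min), Kapoor→Task T6 (29 min), Mendoza→Task T1 (40 min), Rossi→Task T5 (86 min) — total 44+37+29+40+86 = 236 min.
Column-greedy (each task in turn goes to its cheapest remaining worker) gives 245 min, worse by 9.
Next-best assignment: Ghosh→Task T3, Osei→Task T2, Kapoor→Task T6, Mendoza→Task T1, Rossi→Task T5 = 245 min.
Swapping Ghosh↔Kapoor (Ghosh→Task T6 101 min, Kapoor→Task T2 33 min) adds 61.

Min total: 236 min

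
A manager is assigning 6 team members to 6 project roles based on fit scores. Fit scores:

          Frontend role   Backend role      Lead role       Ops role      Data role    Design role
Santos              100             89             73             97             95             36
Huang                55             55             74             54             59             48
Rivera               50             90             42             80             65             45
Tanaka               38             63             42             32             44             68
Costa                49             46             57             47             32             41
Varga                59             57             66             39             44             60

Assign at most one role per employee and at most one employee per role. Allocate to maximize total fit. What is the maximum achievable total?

Treat this as an assignment problem: match each employee to one role.
Optimal: Santos→Data role (95 pts), Huang→Lead role (74 pts), Rivera→Backend role (90 pts), Tanaka→Design role (68 pts), Costa→Ops role (47 pts), Varga→Frontend role (59 pts) — total 95+74+90+68+47+59 = 433 pts.
Row-greedy (each employee in turn takes its best remaining role) gives 423 pts, worse by 10.
Next-best assignment: Santos→Frontend role, Huang→Data role, Rivera→Backend role, Tanaka→Design role, Costa→Ops role, Varga→Lead role = 430 pts.
Swapping Tanaka↔Santos (Tanaka→Data role 44 pts, Santos→Design role 36 pts) loses 83.

Maximum total: 433 pts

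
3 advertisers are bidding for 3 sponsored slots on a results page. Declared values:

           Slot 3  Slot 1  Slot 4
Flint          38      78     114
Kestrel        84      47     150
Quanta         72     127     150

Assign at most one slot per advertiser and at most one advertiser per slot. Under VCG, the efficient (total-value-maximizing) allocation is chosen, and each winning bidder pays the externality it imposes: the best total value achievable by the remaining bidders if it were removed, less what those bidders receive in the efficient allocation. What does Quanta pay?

Efficient allocation: Flint→Slot 4 ($114), Kestrel→Slot 3 ($84), Quanta→Slot 1 ($127); total welfare W = $325.
Quanta receives Slot 1 at value $127, so the others get W − 127 = $198.
Without Quanta: best allocation of the remaining 2 bidders over all 3 slots is Flint→Slot 1 ($78), Kestrel→Slot 4 ($150), total $228.
VCG payment = (others' best without Quanta) − (others' welfare with Quanta) = 228 − 198 = $30.

Quanta pays $30.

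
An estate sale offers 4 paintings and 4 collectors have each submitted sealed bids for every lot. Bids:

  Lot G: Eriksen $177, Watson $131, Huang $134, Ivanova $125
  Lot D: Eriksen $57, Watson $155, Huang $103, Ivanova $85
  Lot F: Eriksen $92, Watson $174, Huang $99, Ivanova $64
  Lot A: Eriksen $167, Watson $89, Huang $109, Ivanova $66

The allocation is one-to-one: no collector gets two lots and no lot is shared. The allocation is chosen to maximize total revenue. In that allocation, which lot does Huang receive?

Optimal: Eriksen→Lot A ($167), Watson→Lot F ($174), Huang→Lot D ($103), Ivanova→Lot G ($125) — total 167+174+103+125 = $569.
Row-greedy (each collector in turn takes its best remaining lot) gives $545, worse by 24.
Huang's own top lot is Lot G ($134), but forcing Huang→Lot G and reassigning the rest optimally gives only $560 — worse by 9.

Huang receives Lot D.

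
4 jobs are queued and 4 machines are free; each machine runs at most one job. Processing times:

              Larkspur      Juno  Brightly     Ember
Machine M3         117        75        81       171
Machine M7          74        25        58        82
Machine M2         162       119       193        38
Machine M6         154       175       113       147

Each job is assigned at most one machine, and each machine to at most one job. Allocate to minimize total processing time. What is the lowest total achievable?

Minimum total: 293 min

Optimal: Larkspur→Machine M3 (117 min), Juno→Machine M7 (25 min), Brightly→Machine M6 (113 min), Ember→Machine M2 (38 min) — total 117+25+113+38 = 293 min.
Row-greedy (each job in turn takes its cheapest remaining machine) gives 300 min, worse by 7.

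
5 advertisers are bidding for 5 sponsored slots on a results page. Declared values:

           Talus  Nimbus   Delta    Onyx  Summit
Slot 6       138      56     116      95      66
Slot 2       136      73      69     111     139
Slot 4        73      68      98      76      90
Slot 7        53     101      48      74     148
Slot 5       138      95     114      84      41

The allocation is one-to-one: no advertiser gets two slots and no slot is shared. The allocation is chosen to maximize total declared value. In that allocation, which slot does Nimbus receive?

Optimal: Talus→Slot 6 ($138), Nimbus→Slot 5 ($95), Delta→Slot 4 ($98), Onyx→Slot 2 ($111), Summit→Slot 7 ($148) — total 138+95+98+111+148 = $590.
Every other assignment is strictly worse.
Nimbus's own top slot is Slot 7 ($101), but forcing Nimbus→Slot 7 and reassigning the rest optimally gives only $571 — worse by 19.

Nimbus receives Slot 5.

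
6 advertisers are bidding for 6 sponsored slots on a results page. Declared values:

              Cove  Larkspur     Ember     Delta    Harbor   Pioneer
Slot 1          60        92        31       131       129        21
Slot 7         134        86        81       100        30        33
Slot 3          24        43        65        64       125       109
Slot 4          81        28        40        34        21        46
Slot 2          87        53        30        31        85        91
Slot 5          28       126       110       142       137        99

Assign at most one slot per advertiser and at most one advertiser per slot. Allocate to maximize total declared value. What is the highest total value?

Optimal: Cove→Slot 7 ($134), Larkspur→Slot 5 ($126), Ember→Slot 4 ($40), Delta→Slot 1 ($131), Harbor→Slot 3 ($125), Pioneer→Slot 2 ($91) — total 134+126+40+131+125+91 = $647.
Column-greedy (each slot in turn goes to its best remaining advertiser) gives $599, worse by 48.
Every other assignment is strictly worse.

Max total: $647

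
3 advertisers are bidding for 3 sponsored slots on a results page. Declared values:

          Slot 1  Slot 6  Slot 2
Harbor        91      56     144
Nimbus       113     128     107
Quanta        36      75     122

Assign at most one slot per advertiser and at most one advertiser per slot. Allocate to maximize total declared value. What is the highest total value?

Max total: $341

Optimal: Harbor→Slot 1 ($91), Nimbus→Slot 6 ($128), Quanta→Slot 2 ($122) — total 91+128+122 = $341.
Row-greedy (each advertiser in turn takes its best remaining slot) gives $308, worse by 33.
Swapping Harbor↔Nimbus (Harbor→Slot 6 $56, Nimbus→Slot 1 $113) loses 50.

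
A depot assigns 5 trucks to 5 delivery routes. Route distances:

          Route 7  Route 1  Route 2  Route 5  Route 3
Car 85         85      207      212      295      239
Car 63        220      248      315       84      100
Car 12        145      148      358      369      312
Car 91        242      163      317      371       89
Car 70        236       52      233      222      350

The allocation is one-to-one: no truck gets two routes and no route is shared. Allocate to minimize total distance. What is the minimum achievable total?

Optimal: Car 85→Route 2 (212 km), Car 63→Route 5 (84 km), Car 12→Route 7 (145 km), Car 91→Route 3 (89 km), Car 70→Route 1 (52 km) — total 212+84+145+89+52 = 582 km.
Min-entry greedy (repeatedly take the single cheapest remaining cell) gives 668 km, worse by 86.

Min total: 582 km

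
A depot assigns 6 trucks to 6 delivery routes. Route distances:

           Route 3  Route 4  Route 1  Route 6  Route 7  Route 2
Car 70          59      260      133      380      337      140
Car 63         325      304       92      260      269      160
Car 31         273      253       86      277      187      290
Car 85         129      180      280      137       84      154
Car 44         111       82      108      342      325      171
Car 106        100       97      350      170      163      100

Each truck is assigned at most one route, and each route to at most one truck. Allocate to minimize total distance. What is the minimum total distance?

Min total: 641 km

This is a one-to-one assignment (minimum-cost bipartite matching).
Optimal: Car 70→Route 3 (59 km), Car 63→Route 2 (160 km), Car 31→Route 1 (86 km), Car 85→Route 7 (84 km), Car 44→Route 4 (82 km), Car 106→Route 6 (170 km) — total 59+160+86+84+82+170 = 641 km.
Min-entry greedy (repeatedly take the single cheapest remaining cell) gives 671 km, worse by 30.
No other one-to-one assignment undercuts 641 km.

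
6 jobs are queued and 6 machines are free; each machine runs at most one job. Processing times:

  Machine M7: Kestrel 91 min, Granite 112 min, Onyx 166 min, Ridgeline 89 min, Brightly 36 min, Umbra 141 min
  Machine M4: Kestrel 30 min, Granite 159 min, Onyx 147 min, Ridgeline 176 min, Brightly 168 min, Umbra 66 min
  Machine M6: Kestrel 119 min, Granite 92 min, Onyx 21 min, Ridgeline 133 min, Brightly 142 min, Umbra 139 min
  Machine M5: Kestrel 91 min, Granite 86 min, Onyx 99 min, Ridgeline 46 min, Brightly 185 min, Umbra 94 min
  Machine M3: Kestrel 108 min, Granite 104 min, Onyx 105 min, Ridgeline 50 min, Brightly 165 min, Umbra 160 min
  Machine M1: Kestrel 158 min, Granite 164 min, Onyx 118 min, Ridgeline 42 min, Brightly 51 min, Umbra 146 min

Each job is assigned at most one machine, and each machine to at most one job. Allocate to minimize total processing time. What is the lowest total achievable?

Min total: 327 min

Optimal: Kestrel→Machine M4 (30 min), Granite→Machine M3 (104 min), Onyx→Machine M6 (21 min), Ridgeline→Machine M1 (42 min), Brightly→Machine M7 (36 min), Umbra→Machine M5 (94 min) — total 30+104+21+42+36+94 = 327 min.
Min-entry greedy (repeatedly take the single cheapest remaining cell) gives 375 min, worse by 48.
Next-best assignment: Kestrel→Machine M4, Granite→Machine M7, Onyx→Machine M6, Ridgeline→Machine M3, Brightly→Machine M1, Umbra→Machine M5 = 358 min.
Swapping Ridgeline↔Kestrel (Ridgeline→Machine M4 176 min, Kestrel→Machine M1 158 min) adds 262.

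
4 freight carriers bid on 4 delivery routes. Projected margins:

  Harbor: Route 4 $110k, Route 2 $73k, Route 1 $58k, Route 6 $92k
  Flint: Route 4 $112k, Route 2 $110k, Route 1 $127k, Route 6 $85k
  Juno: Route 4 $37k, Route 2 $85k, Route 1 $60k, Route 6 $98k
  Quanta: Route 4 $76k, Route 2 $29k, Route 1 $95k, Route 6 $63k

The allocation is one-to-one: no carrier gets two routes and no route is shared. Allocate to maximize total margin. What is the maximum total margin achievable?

Max total: $413k

This is the linear assignment problem.
Optimal: Harbor→Route 4 ($110k), Flint→Route 2 ($110k), Juno→Route 6 ($98k), Quanta→Route 1 ($95k) — total 110+110+98+95 = $413k.
Column-greedy (each route in turn goes to its best remaining carrier) gives $384k, worse by 29.
Swapping Flint↔Harbor (Flint→Route 4 $112k, Harbor→Route 2 $73k) loses 35.
No other one-to-one assignment exceeds $413k.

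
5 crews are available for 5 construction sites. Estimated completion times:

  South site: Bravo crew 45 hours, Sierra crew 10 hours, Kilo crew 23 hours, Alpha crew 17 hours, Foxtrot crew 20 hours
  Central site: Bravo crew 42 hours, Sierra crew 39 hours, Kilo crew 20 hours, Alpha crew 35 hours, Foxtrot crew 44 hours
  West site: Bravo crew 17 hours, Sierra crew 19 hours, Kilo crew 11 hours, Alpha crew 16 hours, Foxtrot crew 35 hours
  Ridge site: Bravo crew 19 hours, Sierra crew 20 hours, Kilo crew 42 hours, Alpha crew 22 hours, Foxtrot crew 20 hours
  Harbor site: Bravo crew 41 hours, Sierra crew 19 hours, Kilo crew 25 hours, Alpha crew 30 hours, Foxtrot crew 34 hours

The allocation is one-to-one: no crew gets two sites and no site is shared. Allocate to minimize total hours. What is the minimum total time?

Min total: 93 hours

This is a one-to-one assignment (minimum-cost bipartite matching).
Optimal: Bravo crew→West site (17 hours), Sierra crew→Harbor site (19 hours), Kilo crew→Central site (20 hours), Alpha crew→South site (17 hours), Foxtrot crew→Ridge site (20 hours) — total 17+19+20+17+20 = 93 hours.
Row-greedy (each crew in turn takes its cheapest remaining site) gives 103 hours, worse by 10.
Next-best assignment: Bravo crew→Ridge site, Sierra crew→Harbor site, Kilo crew→Central site, Alpha crew→West site, Foxtrot crew→South site = 94 hours.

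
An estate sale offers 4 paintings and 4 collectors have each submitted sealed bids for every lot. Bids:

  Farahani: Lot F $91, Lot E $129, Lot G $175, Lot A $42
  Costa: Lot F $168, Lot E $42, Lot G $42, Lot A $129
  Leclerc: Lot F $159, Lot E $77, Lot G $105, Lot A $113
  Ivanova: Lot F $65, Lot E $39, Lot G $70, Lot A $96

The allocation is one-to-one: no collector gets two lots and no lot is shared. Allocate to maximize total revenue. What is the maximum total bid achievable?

Maximum total: $516

Treat this as an assignment problem: match each collector to one lot.
Optimal: Farahani→Lot G ($175), Costa→Lot F ($168), Leclerc→Lot E ($77), Ivanova→Lot A ($96) — total 175+168+77+96 = $516.
Column-greedy (each lot in turn goes to its best remaining collector) gives $498, worse by 18.
Next-best assignment: Farahani→Lot G, Costa→Lot A, Leclerc→Lot F, Ivanova→Lot E = $502.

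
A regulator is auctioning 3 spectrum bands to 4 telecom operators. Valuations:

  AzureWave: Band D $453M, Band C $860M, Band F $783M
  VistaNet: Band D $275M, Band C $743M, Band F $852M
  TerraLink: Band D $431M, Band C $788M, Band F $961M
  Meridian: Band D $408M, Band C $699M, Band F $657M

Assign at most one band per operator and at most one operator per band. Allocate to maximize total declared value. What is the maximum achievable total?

Optimal: Meridian→Band D ($408M), AzureWave→Band C ($860M), TerraLink→Band F ($961M) — total 408+860+961 = $2229M.
Row-greedy (each operator in turn takes its best remaining band) gives $2143M, worse by 86.
Swapping Meridian↔AzureWave (Meridian→Band C $699M, AzureWave→Band D $453M) loses 116.
No other one-to-one assignment exceeds $2229M.

Maximum total: $2229M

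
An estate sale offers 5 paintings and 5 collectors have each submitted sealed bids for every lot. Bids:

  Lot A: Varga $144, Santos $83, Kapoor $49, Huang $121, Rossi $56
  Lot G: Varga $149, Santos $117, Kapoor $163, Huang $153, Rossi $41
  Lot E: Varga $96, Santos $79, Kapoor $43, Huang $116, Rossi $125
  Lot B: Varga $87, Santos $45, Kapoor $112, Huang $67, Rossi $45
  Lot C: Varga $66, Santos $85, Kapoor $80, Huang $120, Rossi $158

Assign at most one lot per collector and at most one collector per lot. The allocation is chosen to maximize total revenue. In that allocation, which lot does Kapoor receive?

Optimal: Varga→Lot A ($144), Santos→Lot G ($117), Kapoor→Lot B ($112), Huang→Lot E ($116), Rossi→Lot C ($158) — total 144+117+112+116+158 = $647.
Max-entry greedy (repeatedly take the single best remaining cell) gives $626, worse by 21.
Next-best assignment: Varga→Lot A, Santos→Lot E, Kapoor→Lot B, Huang→Lot G, Rossi→Lot C = $646.
Kapoor's own top lot is Lot G ($163), but forcing Kapoor→Lot G and reassigning the rest optimally gives only $626 — worse by 21.

Kapoor receives Lot B.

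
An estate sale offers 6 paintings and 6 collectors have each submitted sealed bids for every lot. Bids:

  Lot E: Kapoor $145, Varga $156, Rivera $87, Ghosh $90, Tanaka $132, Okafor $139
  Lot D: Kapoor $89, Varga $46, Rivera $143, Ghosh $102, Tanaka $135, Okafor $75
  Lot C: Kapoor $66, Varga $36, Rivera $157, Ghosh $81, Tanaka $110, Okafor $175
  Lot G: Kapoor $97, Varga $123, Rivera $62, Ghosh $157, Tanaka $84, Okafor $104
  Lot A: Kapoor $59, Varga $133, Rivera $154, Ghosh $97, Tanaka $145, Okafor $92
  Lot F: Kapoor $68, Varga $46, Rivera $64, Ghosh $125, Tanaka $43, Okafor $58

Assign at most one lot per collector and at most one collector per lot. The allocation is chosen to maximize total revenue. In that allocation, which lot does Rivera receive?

This is a one-to-one assignment (maximum-weight bipartite matching).
Optimal: Kapoor→Lot E ($145), Varga→Lot G ($123), Rivera→Lot A ($154), Ghosh→Lot F ($125), Tanaka→Lot D ($135), Okafor→Lot C ($175) — total 145+123+154+125+135+175 = $857.
Row-greedy (each collector in turn takes its best remaining lot) gives $785, worse by 72.
Swapping Kapoor↔Rivera (Kapoor→Lot A $59, Rivera→Lot E $87) loses 153.
No other one-to-one assignment exceeds $857.
Rivera's own top lot is Lot C ($157), but forcing Rivera→Lot C and reassigning the rest optimally gives only $799 — worse by 58.

Rivera receives Lot A.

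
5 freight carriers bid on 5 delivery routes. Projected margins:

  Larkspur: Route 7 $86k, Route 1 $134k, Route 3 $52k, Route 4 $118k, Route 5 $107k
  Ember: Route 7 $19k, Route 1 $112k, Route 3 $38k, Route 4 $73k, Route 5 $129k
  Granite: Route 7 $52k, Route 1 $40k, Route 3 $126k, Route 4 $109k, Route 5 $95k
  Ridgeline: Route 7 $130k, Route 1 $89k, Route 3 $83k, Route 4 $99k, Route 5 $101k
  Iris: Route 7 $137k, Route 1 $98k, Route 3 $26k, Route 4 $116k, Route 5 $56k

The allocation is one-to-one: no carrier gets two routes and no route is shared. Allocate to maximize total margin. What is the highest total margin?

Max total: $635k

This is a one-to-one assignment (maximum-weight bipartite matching).
Optimal: Larkspur→Route 1 ($134k), Ember→Route 5 ($129k), Granite→Route 3 ($126k), Ridgeline→Route 7 ($130k), Iris→Route 4 ($116k) — total 134+129+126+130+116 = $635k.
Column-greedy (each route in turn goes to its best remaining carrier) gives $625k, worse by 10.
Every other assignment is strictly worse.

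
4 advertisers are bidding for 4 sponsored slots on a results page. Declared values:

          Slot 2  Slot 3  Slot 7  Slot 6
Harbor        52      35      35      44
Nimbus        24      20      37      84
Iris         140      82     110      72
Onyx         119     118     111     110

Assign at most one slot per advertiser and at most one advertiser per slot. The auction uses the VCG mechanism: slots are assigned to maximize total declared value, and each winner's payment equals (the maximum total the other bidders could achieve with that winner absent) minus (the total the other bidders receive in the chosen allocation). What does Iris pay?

Efficient allocation: Harbor→Slot 7 ($35), Nimbus→Slot 6 ($84), Iris→Slot 2 ($140), Onyx→Slot 3 ($118); total welfare W = $377.
Iris receives Slot 2 at value $140, so the others get W − 140 = $237.
Without Iris: best allocation of the remaining 3 bidders over all 4 slots is Harbor→Slot 2 ($52), Nimbus→Slot 6 ($84), Onyx→Slot 3 ($118), total $254.
VCG payment = (others' best without Iris) − (others' welfare with Iris) = 254 − 237 = $17.

Iris pays $17.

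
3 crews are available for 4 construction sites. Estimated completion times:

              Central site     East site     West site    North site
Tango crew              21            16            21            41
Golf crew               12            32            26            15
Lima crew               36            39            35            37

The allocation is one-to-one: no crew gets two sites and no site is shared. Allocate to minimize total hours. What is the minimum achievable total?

Treat this as an assignment problem: match each crew to one site.
Optimal: Tango crew→East site (16 hours), Golf crew→Central site (12 hours), Lima crew→West site (35 hours) — total 16+12+35 = 63 hours.

Min total: 63 hours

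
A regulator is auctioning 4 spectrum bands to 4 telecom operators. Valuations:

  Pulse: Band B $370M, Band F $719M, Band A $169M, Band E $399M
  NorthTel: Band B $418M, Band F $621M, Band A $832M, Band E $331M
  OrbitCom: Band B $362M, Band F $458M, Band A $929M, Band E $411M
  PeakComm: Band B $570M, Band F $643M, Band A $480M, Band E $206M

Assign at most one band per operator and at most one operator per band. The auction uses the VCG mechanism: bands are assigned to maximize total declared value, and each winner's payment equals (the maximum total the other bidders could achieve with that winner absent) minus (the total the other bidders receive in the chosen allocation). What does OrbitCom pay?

OrbitCom pays $501M.

Efficient allocation: Pulse→Band F ($719M), NorthTel→Band E ($331M), OrbitCom→Band A ($929M), PeakComm→Band B ($570M); total welfare W = $2549M.
OrbitCom receives Band A at value $929M, so the others get W − 929 = $1620M.
Without OrbitCom: best allocation of the remaining 3 bidders over all 4 bands is Pulse→Band F ($719M), NorthTel→Band A ($832M), PeakComm→Band B ($570M), total $2121M.
VCG payment = (others' best without OrbitCom) − (others' welfare with OrbitCom) = 2121 − 1620 = $501M.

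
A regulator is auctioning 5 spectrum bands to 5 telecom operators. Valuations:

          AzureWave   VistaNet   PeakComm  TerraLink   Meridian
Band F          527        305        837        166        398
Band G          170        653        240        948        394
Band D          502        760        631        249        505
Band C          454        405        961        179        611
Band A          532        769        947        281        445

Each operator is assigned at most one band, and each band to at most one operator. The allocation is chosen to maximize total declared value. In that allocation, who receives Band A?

PeakComm receives Band A.

Optimal: AzureWave→Band F ($527M), VistaNet→Band D ($760M), PeakComm→Band A ($947M), TerraLink→Band G ($948M), Meridian→Band C ($611M) — total 527+760+947+948+611 = $3793M.
Max-entry greedy (repeatedly take the single best remaining cell) gives $3710M, worse by 83.
Swapping VistaNet↔AzureWave (VistaNet→Band F $305M, AzureWave→Band D $502M) loses 480.
PeakComm's own top band is Band C ($961M), but forcing PeakComm→Band C and reassigning the rest optimally gives only $3710M — worse by 83.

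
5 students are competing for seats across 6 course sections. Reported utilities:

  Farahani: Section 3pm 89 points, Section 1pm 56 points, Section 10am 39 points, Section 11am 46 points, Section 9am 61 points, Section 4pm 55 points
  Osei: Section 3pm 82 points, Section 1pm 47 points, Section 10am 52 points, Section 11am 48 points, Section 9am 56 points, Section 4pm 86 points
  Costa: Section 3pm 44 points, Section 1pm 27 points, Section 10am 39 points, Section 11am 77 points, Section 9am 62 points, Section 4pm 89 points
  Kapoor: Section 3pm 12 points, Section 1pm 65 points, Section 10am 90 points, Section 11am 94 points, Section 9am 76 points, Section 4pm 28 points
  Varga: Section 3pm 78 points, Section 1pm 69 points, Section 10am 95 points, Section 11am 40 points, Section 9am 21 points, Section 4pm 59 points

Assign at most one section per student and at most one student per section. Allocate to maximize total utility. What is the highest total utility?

Max total: 426 points

Treat this as an assignment problem: match each student to one section.
Optimal: Farahani→Section 3pm (89 points), Osei→Section 4pm (86 points), Costa→Section 9am (62 points), Kapoor→Section 11am (94 points), Varga→Section 10am (95 points) — total 89+86+62+94+95 = 426 points.
Column-greedy (each section in turn goes to its best remaining student) gives 381 points, worse by 45.
Swapping Kapoor↔Costa (Kapoor→Section 9am 76 points, Costa→Section 11am 77 points) loses 3.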